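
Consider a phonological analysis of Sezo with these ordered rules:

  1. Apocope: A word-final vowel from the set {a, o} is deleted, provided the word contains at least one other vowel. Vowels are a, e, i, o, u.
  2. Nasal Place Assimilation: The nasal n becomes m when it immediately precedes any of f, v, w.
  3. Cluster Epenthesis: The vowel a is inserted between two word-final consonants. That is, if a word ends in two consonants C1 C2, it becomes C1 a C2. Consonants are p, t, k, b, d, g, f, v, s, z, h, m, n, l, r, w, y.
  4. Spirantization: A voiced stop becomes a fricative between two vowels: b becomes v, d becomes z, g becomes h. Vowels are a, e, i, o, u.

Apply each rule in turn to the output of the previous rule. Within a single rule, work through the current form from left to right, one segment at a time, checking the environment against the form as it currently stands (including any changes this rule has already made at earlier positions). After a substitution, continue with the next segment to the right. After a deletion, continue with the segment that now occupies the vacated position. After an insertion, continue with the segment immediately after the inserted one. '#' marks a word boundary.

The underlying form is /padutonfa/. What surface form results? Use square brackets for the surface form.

1 Apocope: [padutonfa] → [padutonf]
2 Nasal Place Assimilation: [padutonf] → [padutomf]
3 Cluster Epenthesis: [padutomf] → [padutomaf]
4 Spirantization: [padutomaf] → [pazutomaf]

[pazutomaf]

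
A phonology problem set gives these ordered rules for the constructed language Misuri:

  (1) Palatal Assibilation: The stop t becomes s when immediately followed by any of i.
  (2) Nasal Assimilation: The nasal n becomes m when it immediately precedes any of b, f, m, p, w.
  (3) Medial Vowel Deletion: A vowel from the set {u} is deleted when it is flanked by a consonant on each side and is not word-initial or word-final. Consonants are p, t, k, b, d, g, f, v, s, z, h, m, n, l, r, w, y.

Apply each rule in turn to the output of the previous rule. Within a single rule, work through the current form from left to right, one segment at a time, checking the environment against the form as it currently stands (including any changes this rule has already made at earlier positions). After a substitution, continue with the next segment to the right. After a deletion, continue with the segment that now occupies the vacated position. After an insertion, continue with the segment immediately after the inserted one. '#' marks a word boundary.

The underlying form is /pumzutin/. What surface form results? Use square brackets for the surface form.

(1) Palatal Assibilation: [pumzutin] → [pumzusin]
(2) Nasal Assimilation: no change — [pumzusin]
(3) Medial Vowel Deletion: [pumzusin] → [pmzsin]

[pmzsin]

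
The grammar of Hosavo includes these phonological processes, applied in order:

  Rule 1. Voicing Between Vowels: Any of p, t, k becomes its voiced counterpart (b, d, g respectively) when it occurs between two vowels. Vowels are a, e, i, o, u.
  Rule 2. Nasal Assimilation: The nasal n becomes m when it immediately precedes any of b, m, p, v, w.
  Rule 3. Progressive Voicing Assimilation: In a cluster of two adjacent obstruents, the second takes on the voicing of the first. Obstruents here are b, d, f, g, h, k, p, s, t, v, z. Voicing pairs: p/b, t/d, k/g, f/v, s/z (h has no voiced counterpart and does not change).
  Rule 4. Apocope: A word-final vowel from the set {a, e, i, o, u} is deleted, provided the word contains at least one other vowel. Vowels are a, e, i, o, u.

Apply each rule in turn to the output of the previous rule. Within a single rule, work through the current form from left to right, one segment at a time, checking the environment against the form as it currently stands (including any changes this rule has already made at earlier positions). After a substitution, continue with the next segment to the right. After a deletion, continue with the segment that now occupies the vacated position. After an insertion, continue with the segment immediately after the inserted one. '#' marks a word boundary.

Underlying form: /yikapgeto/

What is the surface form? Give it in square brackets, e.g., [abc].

Rule 1 Voicing Between Vowels: [yikapgeto] → [yigapgedo]
Rule 2 Nasal Assimilation: no change — [yigapgedo]
Rule 3 Progressive Voicing Assimilation: [yigapgedo] → [yigapkedo]
Rule 4 Apocope: [yigapkedo] → [yigapked]

[yigapked]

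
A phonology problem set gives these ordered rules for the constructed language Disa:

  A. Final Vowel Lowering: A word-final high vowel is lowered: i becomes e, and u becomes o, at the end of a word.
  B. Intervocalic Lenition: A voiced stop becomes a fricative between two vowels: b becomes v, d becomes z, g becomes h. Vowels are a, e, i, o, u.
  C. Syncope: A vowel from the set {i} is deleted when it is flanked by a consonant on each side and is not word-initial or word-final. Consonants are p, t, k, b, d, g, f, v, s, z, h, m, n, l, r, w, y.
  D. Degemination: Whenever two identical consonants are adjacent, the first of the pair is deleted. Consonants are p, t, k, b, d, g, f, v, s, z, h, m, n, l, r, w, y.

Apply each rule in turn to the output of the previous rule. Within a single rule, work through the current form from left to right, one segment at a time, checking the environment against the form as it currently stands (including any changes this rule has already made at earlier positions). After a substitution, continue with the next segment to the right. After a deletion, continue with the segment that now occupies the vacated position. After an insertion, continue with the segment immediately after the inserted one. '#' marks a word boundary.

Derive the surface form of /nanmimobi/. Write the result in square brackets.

[nanmove]

A Final Vowel Lowering: [nanmimobi] → [nanmimobe]
B Intervocalic Lenition: [nanmimobe] → [nanmimove]
C Syncope: [nanmimove] → [nanmmove]
D Degemination: [nanmmove] → [nanmove]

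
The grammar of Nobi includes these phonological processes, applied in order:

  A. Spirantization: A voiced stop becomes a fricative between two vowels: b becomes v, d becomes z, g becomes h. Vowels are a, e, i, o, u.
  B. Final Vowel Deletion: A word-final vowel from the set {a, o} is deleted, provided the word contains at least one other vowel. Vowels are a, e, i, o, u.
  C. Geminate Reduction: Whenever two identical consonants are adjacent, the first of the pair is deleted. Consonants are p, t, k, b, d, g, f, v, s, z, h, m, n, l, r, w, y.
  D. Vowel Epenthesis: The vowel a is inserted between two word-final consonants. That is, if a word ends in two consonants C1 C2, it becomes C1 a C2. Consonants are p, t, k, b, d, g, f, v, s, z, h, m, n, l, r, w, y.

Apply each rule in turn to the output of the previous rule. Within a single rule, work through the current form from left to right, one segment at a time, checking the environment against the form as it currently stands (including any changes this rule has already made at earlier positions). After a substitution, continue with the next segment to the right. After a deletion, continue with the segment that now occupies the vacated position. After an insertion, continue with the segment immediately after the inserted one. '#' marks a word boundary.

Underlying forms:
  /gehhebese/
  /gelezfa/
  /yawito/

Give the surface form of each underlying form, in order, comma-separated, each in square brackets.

[gehevese], [gelezaf], [yawit]

/gehhebese/:
  A Spirantization: [gehhebese] → [gehhevese]
  B Final Vowel Deletion: no change — [gehhevese]
  C Geminate Reduction: [gehhevese] → [gehevese]
  D Vowel Epenthesis: no change — [gehevese]
/gelezfa/:
  A Spirantization: no change — [gelezfa]
  B Final Vowel Deletion: [gelezfa] → [gelezf]
  C Geminate Reduction: no change — [gelezf]
  D Vowel Epenthesis: [gelezf] → [gelezaf]
/yawito/:
  A Spirantization: no change — [yawito]
  B Final Vowel Deletion: [yawito] → [yawit]
  C Geminate Reduction: no change — [yawit]
  D Vowel Epenthesis: no change — [yawit]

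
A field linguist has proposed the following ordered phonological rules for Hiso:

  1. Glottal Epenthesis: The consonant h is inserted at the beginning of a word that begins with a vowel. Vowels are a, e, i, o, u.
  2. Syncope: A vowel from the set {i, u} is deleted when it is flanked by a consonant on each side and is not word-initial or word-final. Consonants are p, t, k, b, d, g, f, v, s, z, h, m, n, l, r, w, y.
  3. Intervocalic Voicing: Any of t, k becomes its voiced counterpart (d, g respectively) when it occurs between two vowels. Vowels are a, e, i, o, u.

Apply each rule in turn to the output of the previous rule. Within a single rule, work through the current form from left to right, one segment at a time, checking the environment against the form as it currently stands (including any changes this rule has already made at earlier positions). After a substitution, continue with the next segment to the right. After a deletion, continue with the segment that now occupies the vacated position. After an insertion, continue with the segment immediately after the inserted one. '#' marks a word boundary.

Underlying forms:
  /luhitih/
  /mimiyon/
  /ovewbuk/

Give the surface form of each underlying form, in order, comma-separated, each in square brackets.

/luhitih/:
  1 Glottal Epenthesis: no change — [luhitih]
  2 Syncope: [luhitih] → [lhth]
  3 Intervocalic Voicing: no change — [lhth]
/mimiyon/:
  1 Glottal Epenthesis: no change — [mimiyon]
  2 Syncope: [mimiyon] → [mmyon]
  3 Intervocalic Voicing: no change — [mmyon]
/ovewbuk/:
  1 Glottal Epenthesis: [ovewbuk] → [hovewbuk]
  2 Syncope: [hovewbuk] → [hovewbk]
  3 Intervocalic Voicing: no change — [hovewbk]

[lhth], [mmyon], [hovewbk]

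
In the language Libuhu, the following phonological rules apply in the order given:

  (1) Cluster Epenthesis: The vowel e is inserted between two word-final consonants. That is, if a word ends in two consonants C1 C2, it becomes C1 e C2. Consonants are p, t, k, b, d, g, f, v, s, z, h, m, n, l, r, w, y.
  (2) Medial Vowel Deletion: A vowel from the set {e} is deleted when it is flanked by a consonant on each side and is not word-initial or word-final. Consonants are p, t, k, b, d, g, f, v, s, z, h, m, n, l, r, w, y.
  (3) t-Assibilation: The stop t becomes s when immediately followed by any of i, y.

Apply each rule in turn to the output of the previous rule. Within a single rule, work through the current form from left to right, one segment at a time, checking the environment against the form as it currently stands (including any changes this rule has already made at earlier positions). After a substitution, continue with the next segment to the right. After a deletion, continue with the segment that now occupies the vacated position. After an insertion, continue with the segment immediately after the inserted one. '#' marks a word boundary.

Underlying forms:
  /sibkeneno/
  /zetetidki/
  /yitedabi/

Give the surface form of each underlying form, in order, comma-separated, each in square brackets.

/sibkeneno/:
  (1) Cluster Epenthesis: no change — [sibkeneno]
  (2) Medial Vowel Deletion: [sibkeneno] → [sibknno]
  (3) t-Assibilation: no change — [sibknno]
/zetetidki/:
  (1) Cluster Epenthesis: no change — [zetetidki]
  (2) Medial Vowel Deletion: [zetetidki] → [zttidki]
  (3) t-Assibilation: [zttidki] → [ztsidki]
/yitedabi/:
  (1) Cluster Epenthesis: no change — [yitedabi]
  (2) Medial Vowel Deletion: [yitedabi] → [yitdabi]
  (3) t-Assibilation: no change — [yitdabi]

[sibknno], [ztsidki], [yitdabi]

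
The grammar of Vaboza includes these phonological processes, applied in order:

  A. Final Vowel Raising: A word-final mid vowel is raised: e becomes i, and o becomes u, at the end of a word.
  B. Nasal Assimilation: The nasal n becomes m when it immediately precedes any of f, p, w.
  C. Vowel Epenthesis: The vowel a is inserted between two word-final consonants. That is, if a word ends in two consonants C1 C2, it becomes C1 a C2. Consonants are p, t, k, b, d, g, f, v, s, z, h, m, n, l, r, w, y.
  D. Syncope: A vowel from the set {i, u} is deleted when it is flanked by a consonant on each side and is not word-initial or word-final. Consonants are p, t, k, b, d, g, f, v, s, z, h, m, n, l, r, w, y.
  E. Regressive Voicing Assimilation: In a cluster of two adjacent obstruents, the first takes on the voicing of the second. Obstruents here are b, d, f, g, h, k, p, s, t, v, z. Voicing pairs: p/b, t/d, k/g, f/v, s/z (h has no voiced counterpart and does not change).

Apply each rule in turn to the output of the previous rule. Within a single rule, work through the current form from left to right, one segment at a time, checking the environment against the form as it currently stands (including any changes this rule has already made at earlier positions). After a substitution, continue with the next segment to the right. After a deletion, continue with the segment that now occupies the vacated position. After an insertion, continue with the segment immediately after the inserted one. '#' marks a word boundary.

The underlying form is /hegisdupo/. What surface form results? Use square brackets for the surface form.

A Final Vowel Raising: [hegisdupo] → [hegisdupu]
B Nasal Assimilation: no change — [hegisdupu]
C Vowel Epenthesis: no change — [hegisdupu]
D Syncope: [hegisdupu] → [hegsdpu]
E Regressive Voicing Assimilation: [hegsdpu] → [hekztpu]

[hekztpu]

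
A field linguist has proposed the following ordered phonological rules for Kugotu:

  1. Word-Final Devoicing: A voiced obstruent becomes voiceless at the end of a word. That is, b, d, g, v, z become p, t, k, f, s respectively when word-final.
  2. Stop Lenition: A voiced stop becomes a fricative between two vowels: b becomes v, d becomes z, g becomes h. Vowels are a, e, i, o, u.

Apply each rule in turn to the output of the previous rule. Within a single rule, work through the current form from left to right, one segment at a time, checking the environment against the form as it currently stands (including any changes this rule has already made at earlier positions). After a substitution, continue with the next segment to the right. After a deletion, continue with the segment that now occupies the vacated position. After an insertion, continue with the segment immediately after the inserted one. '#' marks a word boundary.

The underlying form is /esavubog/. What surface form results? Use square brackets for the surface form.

[esavuvok]

1 Word-Final Devoicing: [esavubog] → [esavubok]
2 Stop Lenition: [esavubok] → [esavuvok]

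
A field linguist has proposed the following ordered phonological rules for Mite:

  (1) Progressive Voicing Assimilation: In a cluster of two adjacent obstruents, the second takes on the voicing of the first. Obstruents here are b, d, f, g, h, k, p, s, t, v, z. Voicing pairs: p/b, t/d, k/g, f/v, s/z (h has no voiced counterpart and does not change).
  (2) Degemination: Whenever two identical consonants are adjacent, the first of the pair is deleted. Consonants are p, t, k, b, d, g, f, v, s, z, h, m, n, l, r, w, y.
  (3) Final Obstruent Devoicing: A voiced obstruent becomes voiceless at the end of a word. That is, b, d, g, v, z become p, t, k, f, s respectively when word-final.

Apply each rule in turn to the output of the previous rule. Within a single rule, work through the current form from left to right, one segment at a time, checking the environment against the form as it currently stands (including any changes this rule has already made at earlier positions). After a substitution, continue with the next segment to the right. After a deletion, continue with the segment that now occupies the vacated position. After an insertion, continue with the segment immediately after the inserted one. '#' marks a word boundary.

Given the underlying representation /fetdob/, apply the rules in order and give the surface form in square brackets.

[fetop]

(1) Progressive Voicing Assimilation: [fetdob] → [fettob]
(2) Degemination: [fettob] → [fetob]
(3) Final Obstruent Devoicing: [fetob] → [fetop]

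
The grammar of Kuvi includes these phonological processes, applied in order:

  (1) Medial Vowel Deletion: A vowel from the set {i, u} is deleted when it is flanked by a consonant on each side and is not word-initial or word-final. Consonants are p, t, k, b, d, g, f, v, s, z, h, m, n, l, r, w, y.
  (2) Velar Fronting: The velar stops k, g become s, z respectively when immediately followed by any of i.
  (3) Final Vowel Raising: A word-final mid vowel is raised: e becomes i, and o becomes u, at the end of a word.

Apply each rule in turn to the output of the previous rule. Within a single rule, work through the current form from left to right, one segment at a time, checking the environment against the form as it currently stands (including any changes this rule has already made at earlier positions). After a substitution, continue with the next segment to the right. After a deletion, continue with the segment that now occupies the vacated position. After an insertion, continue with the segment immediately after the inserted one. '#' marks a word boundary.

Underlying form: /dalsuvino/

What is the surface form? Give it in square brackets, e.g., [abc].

(1) Medial Vowel Deletion: [dalsuvino] → [dalsvno]
(2) Velar Fronting: no change — [dalsvno]
(3) Final Vowel Raising: [dalsvno] → [dalsvnu]

[dalsvnu]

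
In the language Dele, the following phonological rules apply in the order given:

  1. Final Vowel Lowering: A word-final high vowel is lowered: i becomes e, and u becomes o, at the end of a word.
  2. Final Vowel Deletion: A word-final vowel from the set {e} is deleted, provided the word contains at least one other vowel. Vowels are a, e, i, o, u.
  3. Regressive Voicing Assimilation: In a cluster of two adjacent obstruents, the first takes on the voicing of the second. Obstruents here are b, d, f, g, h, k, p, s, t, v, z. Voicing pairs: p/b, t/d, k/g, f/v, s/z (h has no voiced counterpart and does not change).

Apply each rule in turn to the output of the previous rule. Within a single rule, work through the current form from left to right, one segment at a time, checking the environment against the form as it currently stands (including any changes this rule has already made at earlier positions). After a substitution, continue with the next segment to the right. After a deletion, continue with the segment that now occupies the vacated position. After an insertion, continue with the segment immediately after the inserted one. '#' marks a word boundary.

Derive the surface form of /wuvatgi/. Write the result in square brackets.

1 Final Vowel Lowering: [wuvatgi] → [wuvatge]
2 Final Vowel Deletion: [wuvatge] → [wuvatg]
3 Regressive Voicing Assimilation: [wuvatg] → [wuvadg]

[wuvadg]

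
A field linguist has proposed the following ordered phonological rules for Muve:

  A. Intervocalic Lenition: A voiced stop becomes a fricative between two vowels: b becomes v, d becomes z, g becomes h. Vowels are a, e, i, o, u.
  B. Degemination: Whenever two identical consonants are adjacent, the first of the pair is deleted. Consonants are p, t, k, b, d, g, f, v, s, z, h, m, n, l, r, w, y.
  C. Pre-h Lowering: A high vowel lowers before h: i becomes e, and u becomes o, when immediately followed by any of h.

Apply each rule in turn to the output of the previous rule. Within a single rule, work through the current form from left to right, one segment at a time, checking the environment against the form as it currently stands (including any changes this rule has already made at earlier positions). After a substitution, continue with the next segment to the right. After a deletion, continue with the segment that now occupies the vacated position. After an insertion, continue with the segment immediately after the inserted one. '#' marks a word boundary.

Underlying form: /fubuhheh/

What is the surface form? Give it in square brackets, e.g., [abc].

[fuvoheh]

A Intervocalic Lenition: [fubuhheh] → [fuvuhheh]
B Degemination: [fuvuhheh] → [fuvuheh]
C Pre-h Lowering: [fuvuheh] → [fuvoheh]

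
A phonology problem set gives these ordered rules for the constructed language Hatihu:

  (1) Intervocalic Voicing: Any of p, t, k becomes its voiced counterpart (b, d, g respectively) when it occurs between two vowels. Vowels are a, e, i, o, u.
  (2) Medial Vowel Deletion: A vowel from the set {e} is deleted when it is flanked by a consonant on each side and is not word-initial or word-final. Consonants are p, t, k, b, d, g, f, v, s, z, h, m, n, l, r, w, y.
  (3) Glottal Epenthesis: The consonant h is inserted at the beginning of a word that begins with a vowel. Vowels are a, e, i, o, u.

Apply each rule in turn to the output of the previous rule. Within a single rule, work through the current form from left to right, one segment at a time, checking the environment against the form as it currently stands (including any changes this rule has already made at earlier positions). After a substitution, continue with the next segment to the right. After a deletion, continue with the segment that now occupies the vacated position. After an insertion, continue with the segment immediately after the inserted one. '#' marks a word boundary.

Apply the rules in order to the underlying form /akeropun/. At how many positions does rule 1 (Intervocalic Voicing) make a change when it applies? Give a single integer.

(1) Intervocalic Voicing: [akeropun] → [agerobun]
(2) Medial Vowel Deletion: [agerobun] → [agrobun]
(3) Glottal Epenthesis: [agrobun] → [hagrobun]
Rule 1 changed 2 position(s).

2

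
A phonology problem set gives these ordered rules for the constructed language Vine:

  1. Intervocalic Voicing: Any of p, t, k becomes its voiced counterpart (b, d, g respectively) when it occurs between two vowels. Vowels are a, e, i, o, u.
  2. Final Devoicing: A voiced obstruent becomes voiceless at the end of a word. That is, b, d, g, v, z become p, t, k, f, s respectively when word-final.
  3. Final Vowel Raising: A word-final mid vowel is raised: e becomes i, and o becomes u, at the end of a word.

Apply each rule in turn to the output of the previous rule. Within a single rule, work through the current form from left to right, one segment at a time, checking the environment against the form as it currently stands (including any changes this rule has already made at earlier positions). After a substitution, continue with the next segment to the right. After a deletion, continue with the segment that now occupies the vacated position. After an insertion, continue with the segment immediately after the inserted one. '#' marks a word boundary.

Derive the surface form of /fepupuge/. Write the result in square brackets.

1 Intervocalic Voicing: [fepupuge] → [febubuge]
2 Final Devoicing: no change — [febubuge]
3 Final Vowel Raising: [febubuge] → [febubugi]

[febubugi]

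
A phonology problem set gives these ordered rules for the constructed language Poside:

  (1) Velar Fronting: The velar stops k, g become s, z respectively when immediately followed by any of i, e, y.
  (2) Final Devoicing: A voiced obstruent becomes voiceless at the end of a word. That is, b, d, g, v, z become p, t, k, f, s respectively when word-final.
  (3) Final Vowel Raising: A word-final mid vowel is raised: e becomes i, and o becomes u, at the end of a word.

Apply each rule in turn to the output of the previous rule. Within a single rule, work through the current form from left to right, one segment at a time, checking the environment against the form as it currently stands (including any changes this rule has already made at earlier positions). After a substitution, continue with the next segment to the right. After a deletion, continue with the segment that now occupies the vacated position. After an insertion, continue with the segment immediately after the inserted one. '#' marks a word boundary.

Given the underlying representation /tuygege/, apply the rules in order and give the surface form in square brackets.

(1) Velar Fronting: [tuygege] → [tuyzeze]
(2) Final Devoicing: no change — [tuyzeze]
(3) Final Vowel Raising: [tuyzeze] → [tuyzezi]

[tuyzezi]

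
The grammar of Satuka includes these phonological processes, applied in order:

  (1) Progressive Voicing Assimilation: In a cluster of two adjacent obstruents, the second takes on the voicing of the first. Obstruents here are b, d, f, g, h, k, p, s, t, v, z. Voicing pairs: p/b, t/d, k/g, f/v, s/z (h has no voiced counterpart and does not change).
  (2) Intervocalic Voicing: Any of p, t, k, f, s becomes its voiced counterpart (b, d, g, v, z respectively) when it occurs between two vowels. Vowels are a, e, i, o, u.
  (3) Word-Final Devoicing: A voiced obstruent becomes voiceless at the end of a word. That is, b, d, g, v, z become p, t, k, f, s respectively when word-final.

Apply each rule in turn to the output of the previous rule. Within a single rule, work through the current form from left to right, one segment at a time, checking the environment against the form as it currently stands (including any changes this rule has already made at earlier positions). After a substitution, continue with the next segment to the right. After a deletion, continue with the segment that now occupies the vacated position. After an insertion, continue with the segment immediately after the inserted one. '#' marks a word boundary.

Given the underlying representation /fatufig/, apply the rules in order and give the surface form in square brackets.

(1) Progressive Voicing Assimilation: no change — [fatufig]
(2) Intervocalic Voicing: [fatufig] → [faduvig]
(3) Word-Final Devoicing: [faduvig] → [faduvik]

[faduvik]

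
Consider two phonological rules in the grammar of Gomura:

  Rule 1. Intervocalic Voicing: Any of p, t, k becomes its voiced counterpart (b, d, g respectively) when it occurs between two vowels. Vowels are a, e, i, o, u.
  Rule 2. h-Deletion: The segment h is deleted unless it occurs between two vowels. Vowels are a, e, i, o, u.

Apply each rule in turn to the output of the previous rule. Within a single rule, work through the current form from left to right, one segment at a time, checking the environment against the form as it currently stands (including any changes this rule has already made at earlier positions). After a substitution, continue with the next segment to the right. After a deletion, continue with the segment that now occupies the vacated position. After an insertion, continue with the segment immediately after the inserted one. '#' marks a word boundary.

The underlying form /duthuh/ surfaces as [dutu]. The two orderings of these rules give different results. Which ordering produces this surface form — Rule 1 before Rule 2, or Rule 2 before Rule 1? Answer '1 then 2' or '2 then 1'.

1 then 2

Order 1 then 2:
  1 Intervocalic Voicing: no change — [duthuh]
  2 h-Deletion: [duthuh] → [dutu]
  result: [dutu]
Order 2 then 1:
  2 h-Deletion: [duthuh] → [dutu]
  1 Intervocalic Voicing: [dutu] → [dudu]
  result: [dudu]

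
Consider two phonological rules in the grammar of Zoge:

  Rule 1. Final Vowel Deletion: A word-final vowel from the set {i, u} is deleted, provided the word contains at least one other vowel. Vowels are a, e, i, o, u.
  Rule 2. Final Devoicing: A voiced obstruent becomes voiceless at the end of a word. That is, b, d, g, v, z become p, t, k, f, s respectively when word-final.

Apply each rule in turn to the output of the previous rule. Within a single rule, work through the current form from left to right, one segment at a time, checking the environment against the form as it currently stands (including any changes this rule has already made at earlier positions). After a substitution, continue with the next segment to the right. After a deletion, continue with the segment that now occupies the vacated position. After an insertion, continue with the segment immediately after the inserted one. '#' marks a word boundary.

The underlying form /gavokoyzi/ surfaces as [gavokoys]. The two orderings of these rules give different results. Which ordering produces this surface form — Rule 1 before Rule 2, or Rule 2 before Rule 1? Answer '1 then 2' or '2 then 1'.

Order 1 then 2:
  1 Final Vowel Deletion: [gavokoyzi] → [gavokoyz]
  2 Final Devoicing: [gavokoyz] → [gavokoys]
  result: [gavokoys]
Order 2 then 1:
  2 Final Devoicing: no change — [gavokoyzi]
  1 Final Vowel Deletion: [gavokoyzi] → [gavokoyz]
  result: [gavokoyz]

1 then 2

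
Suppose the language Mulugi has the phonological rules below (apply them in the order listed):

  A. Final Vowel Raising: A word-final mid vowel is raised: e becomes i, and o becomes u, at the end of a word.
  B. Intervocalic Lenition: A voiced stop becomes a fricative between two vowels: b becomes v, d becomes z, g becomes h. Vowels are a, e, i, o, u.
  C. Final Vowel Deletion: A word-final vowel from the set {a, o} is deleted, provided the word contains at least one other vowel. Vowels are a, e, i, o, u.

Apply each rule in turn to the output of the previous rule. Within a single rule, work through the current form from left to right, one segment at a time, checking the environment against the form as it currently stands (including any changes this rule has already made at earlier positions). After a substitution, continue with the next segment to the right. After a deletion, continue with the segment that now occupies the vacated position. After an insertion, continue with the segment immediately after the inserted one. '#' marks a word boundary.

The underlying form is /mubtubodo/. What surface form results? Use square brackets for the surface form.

A Final Vowel Raising: [mubtubodo] → [mubtubodu]
B Intervocalic Lenition: [mubtubodu] → [mubtuvozu]
C Final Vowel Deletion: no change — [mubtuvozu]

[mubtuvozu]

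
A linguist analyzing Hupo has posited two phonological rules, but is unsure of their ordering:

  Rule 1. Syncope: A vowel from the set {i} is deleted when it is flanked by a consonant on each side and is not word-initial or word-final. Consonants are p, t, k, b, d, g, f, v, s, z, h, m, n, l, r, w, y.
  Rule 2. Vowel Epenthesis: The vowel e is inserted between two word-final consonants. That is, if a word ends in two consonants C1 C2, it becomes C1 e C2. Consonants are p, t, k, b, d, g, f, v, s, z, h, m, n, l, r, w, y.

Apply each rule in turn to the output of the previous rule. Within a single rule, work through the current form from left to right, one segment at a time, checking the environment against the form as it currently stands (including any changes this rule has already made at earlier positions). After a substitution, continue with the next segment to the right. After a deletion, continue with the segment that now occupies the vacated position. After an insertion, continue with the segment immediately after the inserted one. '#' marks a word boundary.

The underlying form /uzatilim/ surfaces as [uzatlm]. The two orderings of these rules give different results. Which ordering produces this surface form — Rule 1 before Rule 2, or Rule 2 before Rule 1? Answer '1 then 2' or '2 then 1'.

Order 1 then 2:
  1 Syncope: [uzatilim] → [uzatlm]
  2 Vowel Epenthesis: [uzatlm] → [uzatlem]
  result: [uzatlem]
Order 2 then 1:
  2 Vowel Epenthesis: no change — [uzatilim]
  1 Syncope: [uzatilim] → [uzatlm]
  result: [uzatlm]

2 then 1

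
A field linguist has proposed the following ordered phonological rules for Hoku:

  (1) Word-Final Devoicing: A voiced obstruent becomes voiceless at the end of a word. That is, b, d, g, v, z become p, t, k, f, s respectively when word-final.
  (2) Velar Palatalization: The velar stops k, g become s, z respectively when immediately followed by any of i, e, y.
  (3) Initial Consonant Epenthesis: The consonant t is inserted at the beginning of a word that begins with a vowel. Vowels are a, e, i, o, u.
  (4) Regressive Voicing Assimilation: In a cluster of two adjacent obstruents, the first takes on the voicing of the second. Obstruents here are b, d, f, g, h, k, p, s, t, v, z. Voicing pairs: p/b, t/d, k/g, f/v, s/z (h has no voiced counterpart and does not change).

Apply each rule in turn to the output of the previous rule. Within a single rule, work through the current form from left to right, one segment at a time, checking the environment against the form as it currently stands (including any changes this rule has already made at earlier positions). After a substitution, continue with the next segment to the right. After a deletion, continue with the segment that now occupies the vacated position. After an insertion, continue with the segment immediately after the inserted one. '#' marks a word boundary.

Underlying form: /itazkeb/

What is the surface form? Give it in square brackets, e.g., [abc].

(1) Word-Final Devoicing: [itazkeb] → [itazkep]
(2) Velar Palatalization: [itazkep] → [itazsep]
(3) Initial Consonant Epenthesis: [itazsep] → [titazsep]
(4) Regressive Voicing Assimilation: [titazsep] → [titassep]

[titassep]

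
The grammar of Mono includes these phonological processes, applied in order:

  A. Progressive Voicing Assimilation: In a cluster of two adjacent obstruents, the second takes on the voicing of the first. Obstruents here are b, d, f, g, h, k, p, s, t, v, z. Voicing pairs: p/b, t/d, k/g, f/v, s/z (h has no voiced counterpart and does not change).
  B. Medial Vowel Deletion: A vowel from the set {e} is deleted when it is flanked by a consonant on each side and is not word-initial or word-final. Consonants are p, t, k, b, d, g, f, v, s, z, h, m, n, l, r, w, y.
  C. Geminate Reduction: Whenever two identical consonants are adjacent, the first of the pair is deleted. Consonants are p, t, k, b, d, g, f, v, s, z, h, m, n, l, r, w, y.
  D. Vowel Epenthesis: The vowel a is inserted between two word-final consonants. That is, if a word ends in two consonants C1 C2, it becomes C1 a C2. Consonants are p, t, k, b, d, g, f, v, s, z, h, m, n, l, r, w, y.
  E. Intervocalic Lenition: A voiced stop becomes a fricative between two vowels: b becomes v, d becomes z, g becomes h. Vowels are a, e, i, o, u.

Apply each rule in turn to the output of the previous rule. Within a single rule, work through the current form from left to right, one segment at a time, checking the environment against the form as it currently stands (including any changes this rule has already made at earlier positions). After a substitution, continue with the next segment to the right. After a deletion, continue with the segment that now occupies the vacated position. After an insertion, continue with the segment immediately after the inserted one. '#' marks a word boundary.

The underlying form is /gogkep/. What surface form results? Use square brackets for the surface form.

[gohap]

A Progressive Voicing Assimilation: [gogkep] → [goggep]
B Medial Vowel Deletion: [goggep] → [goggp]
C Geminate Reduction: [goggp] → [gogp]
D Vowel Epenthesis: [gogp] → [gogap]
E Intervocalic Lenition: [gogap] → [gohap]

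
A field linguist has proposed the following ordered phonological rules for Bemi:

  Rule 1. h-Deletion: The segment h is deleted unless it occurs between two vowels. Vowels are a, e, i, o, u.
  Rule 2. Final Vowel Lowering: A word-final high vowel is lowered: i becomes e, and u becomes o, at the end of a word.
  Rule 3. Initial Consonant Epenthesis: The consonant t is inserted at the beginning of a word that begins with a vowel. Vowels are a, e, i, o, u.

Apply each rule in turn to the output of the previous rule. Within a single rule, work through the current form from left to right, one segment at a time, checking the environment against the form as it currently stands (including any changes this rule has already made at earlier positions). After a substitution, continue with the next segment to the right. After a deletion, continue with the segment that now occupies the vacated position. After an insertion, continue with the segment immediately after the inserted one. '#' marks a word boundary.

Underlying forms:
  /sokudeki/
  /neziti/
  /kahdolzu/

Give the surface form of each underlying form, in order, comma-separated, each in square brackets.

/sokudeki/:
  Rule 1 h-Deletion: no change — [sokudeki]
  Rule 2 Final Vowel Lowering: [sokudeki] → [sokudeke]
  Rule 3 Initial Consonant Epenthesis: no change — [sokudeke]
/neziti/:
  Rule 1 h-Deletion: no change — [neziti]
  Rule 2 Final Vowel Lowering: [neziti] → [nezite]
  Rule 3 Initial Consonant Epenthesis: no change — [nezite]
/kahdolzu/:
  Rule 1 h-Deletion: [kahdolzu] → [kadolzu]
  Rule 2 Final Vowel Lowering: [kadolzu] → [kadolzo]
  Rule 3 Initial Consonant Epenthesis: no change — [kadolzo]

[sokudeke], [nezite], [kadolzo]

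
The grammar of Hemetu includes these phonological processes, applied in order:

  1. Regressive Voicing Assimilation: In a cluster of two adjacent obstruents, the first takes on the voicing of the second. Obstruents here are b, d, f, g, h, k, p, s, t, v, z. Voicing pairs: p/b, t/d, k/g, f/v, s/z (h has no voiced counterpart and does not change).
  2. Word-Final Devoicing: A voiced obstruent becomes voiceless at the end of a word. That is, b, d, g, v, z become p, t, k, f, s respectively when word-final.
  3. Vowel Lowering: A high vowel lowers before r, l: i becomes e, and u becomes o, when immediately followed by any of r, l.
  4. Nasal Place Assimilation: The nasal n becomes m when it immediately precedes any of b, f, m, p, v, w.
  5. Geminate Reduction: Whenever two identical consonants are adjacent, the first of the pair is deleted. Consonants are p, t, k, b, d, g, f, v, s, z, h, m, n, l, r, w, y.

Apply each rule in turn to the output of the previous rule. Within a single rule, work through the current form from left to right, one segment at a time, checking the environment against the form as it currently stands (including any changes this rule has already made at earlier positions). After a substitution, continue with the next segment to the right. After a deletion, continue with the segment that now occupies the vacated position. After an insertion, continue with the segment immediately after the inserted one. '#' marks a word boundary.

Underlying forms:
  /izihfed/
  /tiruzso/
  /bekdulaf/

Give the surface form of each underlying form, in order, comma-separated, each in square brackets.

[izihfet], [teruso], [begdolaf]

/izihfed/:
  1 Regressive Voicing Assimilation: no change — [izihfed]
  2 Word-Final Devoicing: [izihfed] → [izihfet]
  3 Vowel Lowering: no change — [izihfet]
  4 Nasal Place Assimilation: no change — [izihfet]
  5 Geminate Reduction: no change — [izihfet]
/tiruzso/:
  1 Regressive Voicing Assimilation: [tiruzso] → [tirusso]
  2 Word-Final Devoicing: no change — [tirusso]
  3 Vowel Lowering: [tirusso] → [terusso]
  4 Nasal Place Assimilation: no change — [terusso]
  5 Geminate Reduction: [terusso] → [teruso]
/bekdulaf/:
  1 Regressive Voicing Assimilation: [bekdulaf] → [begdulaf]
  2 Word-Final Devoicing: no change — [begdulaf]
  3 Vowel Lowering: [begdulaf] → [begdolaf]
  4 Nasal Place Assimilation: no change — [begdolaf]
  5 Geminate Reduction: no change — [begdolaf]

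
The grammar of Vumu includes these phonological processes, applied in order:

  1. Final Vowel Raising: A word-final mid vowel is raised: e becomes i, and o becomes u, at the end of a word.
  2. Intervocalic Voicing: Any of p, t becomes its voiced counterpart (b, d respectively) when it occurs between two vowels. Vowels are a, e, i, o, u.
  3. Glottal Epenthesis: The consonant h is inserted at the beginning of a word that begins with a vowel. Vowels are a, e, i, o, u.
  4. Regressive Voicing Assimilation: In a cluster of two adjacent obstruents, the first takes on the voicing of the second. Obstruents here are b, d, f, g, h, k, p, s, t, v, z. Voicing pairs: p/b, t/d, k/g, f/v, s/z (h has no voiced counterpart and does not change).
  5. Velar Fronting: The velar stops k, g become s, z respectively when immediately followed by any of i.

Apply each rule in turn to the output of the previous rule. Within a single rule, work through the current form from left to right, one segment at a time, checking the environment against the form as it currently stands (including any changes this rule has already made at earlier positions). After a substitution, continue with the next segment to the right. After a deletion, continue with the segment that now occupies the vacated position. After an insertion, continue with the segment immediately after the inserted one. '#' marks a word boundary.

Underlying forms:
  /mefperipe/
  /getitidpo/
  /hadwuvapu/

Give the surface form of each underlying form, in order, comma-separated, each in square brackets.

[mefperibi], [gediditpu], [hadwuvabu]

/mefperipe/:
  1 Final Vowel Raising: [mefperipe] → [mefperipi]
  2 Intervocalic Voicing: [mefperipi] → [mefperibi]
  3 Glottal Epenthesis: no change — [mefperibi]
  4 Regressive Voicing Assimilation: no change — [mefperibi]
  5 Velar Fronting: no change — [mefperibi]
/getitidpo/:
  1 Final Vowel Raising: [getitidpo] → [getitidpu]
  2 Intervocalic Voicing: [getitidpu] → [gedididpu]
  3 Glottal Epenthesis: no change — [gedididpu]
  4 Regressive Voicing Assimilation: [gedididpu] → [gediditpu]
  5 Velar Fronting: no change — [gediditpu]
/hadwuvapu/:
  1 Final Vowel Raising: no change — [hadwuvapu]
  2 Intervocalic Voicing: [hadwuvapu] → [hadwuvabu]
  3 Glottal Epenthesis: no change — [hadwuvabu]
  4 Regressive Voicing Assimilation: no change — [hadwuvabu]
  5 Velar Fronting: no change — [hadwuvabu]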